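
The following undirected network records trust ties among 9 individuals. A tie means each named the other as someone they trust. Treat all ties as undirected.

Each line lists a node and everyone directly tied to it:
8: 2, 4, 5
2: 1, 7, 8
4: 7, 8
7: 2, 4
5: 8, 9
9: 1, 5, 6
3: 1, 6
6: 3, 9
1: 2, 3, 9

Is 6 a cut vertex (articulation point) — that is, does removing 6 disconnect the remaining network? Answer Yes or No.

No

Even without 6, every remaining node can still reach every other (the residual graph is connected), so 6 is not a cut vertex.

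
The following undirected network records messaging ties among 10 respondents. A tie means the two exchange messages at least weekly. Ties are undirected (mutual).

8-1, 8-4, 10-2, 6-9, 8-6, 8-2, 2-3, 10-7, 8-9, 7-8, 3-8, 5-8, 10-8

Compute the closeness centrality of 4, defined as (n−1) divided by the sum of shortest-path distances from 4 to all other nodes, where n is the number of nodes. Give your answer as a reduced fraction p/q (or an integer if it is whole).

Distances from 4: 1:2, 2:2, 3:2, 5:2, 6:2, 7:2, 8:1, 9:2, 10:2. Sum = 17.
n = 10, so closeness = 9/17.

9/17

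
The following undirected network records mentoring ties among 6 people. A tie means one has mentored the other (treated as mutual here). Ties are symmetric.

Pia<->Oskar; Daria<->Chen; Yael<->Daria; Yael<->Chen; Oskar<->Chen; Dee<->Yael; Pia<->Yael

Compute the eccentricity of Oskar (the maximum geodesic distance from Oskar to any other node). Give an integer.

Distances from Oskar: Chen:1, Daria:2, Dee:3, Pia:1, Yael:2.
The largest is 3 (to Dee), so the eccentricity of Oskar is 3.

3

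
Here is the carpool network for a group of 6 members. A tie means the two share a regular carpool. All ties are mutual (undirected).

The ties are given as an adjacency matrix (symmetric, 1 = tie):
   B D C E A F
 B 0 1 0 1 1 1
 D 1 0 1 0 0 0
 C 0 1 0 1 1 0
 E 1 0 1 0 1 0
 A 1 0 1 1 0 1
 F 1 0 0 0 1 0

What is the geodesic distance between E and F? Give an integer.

One shortest route is E – B – F, which uses 2 edges, and E and F are not directly tied, so nothing shorter exists. So d(E,F) = 2.

2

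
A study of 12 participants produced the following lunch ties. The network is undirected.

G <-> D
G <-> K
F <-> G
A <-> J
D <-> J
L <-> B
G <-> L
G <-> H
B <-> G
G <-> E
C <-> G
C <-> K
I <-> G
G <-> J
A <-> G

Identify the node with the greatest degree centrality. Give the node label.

G

Degrees — A:2, B:2, C:2, D:2, E:1, F:1, G:11, H:1, I:1, J:3, K:2, L:2.
The maximum is 11, attained only by G.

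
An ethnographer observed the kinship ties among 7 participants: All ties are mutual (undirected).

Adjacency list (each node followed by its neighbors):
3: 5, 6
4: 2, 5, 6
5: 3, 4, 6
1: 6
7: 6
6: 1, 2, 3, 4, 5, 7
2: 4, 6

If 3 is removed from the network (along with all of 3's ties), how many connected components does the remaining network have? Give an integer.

1

3's neighbors (5 and 6) remain reachable from one another through other ties, so the rest of the network stays in one piece.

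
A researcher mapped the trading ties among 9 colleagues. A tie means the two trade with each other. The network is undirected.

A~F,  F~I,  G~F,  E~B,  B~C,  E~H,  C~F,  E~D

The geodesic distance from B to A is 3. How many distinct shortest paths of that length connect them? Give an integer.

1

The shortest distance is 3, and the only length-3 path is B–C–F–A. So there is exactly 1 shortest path.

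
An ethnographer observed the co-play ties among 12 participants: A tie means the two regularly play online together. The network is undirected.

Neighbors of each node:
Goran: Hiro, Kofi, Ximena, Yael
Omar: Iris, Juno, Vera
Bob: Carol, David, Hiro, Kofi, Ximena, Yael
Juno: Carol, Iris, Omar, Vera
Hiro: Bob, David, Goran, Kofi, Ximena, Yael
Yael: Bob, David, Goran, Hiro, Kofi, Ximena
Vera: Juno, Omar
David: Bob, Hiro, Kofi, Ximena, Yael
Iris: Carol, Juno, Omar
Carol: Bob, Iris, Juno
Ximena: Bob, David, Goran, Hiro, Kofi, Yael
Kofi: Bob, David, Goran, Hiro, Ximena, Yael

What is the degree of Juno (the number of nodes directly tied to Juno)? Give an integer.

Juno is directly tied to Carol, Iris, Omar, and Vera. That is 4 neighbors, so the degree of Juno is 4.

4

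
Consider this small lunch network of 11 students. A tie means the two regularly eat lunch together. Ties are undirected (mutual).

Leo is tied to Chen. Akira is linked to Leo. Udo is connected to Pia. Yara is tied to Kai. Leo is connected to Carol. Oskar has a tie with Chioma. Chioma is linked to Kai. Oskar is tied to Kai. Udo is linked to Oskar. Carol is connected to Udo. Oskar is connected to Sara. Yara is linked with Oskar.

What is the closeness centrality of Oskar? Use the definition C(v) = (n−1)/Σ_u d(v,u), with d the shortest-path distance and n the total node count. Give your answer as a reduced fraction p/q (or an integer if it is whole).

1/2

Distances from Oskar: Akira:4, Carol:2, Chen:4, Chioma:1, Kai:1, Leo:3, Pia:2, Sara:1, Udo:1, Yara:1. Sum = 20.
n = 11, so closeness = 10/20 = 1/2.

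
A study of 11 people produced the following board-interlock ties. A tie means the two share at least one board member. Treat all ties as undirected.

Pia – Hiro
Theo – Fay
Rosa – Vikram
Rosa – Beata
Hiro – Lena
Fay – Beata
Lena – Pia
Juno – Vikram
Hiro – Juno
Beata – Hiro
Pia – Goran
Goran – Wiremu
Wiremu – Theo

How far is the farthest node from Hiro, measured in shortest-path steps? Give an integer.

3

Distances from Hiro: Beata:1, Fay:2, Goran:2, Juno:1, Lena:1, Pia:1, Rosa:2, Theo:3, Vikram:2, Wiremu:3.
The largest is 3 (to Wiremu and Theo), so the eccentricity of Hiro is 3.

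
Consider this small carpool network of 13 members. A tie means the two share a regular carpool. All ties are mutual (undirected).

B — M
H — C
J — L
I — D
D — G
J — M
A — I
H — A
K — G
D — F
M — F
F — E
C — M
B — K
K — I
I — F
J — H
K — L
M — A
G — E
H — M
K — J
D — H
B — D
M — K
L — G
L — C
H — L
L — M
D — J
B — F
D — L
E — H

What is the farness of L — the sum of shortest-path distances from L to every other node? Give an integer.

Distances from L: A:2, B:2, C:1, D:1, E:2, F:2, G:1, H:1, I:2, J:1, K:1, M:1.
Sum = 2 + 2 + 1 + 1 + 2 + 2 + 1 + 1 + 2 + 1 + 1 + 1 = 17.

17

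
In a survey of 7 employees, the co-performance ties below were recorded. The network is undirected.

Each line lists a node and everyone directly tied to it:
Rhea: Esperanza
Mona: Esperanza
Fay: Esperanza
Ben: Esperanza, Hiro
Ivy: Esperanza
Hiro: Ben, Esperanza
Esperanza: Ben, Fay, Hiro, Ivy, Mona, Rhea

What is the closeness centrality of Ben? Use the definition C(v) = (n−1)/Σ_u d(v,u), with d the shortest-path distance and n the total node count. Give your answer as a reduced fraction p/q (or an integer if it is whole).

Distances from Ben: Esperanza:1, Fay:2, Hiro:1, Ivy:2, Mona:2, Rhea:2. Sum = 10.
n = 7, so closeness = 6/10 = 3/5.

3/5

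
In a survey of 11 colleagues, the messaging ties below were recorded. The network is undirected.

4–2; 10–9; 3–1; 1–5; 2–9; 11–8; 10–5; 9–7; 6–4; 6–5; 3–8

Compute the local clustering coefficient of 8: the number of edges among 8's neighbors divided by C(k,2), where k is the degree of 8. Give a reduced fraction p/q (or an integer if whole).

8's neighbors: 3 and 11 (k = 2).
Possible neighbor pairs: C(2,2) = 1. Edges among them: none → e = 0.
Clustering(8) = 0/1.

0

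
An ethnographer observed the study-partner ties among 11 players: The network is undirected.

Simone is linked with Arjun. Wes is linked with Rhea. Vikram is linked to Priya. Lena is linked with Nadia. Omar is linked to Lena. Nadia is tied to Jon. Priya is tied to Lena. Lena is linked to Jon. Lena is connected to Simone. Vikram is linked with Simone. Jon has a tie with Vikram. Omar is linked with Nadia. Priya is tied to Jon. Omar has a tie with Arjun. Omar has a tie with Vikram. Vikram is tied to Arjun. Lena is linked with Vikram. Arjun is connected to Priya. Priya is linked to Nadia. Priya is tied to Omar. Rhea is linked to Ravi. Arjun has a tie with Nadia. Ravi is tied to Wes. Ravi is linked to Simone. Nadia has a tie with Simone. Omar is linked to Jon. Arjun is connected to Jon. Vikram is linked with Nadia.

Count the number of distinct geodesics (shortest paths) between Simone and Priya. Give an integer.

The shortest distance is 2. The length-2 paths are: Simone–Lena–Priya; Simone–Vikram–Priya; Simone–Nadia–Priya; Simone–Arjun–Priya.
That gives 4 distinct shortest paths.

4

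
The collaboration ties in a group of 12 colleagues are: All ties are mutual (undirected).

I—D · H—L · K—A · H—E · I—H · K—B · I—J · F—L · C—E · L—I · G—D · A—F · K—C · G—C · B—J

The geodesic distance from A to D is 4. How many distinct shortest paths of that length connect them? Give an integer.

The shortest distance is 4. The length-4 paths are: A–K–C–G–D; A–F–L–I–D.
That gives 2 distinct shortest paths.

2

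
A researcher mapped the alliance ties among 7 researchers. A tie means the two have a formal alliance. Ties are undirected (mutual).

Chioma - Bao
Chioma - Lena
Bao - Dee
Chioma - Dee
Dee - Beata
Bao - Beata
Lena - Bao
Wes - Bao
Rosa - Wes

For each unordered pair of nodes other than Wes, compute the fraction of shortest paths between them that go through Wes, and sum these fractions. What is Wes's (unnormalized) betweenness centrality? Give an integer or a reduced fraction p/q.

Pairs whose geodesics pass through Wes — Chioma–Rosa: 1; Beata–Rosa: 1; Bao–Rosa: 1; Lena–Rosa: 1; Dee–Rosa: 1.
All other pairs contribute 0.
Summing the contributions gives betweenness(Wes) = 5.

5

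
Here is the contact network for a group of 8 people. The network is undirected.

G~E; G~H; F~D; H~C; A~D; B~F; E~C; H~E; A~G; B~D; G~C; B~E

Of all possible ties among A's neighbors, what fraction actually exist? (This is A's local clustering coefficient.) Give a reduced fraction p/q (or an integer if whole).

0

A's neighbors: D and G (k = 2).
Possible neighbor pairs: C(2,2) = 1. Edges among them: none → e = 0.
Clustering(A) = 0/1.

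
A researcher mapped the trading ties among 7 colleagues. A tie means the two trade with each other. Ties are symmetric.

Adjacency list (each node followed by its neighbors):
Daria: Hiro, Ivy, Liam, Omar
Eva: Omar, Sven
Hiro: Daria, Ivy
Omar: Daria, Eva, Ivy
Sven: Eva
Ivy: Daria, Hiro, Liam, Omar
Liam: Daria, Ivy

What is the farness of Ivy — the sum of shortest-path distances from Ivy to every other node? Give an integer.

9

Distances from Ivy: Daria:1, Eva:2, Hiro:1, Liam:1, Omar:1, Sven:3.
Sum = 1 + 2 + 1 + 1 + 1 + 3 = 9.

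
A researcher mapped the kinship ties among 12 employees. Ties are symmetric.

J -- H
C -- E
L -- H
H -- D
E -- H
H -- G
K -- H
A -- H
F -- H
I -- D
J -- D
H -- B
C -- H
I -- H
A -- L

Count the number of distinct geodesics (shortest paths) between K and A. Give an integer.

1

The shortest distance is 2, and the only length-2 path is K–H–A. So there is exactly 1 shortest path.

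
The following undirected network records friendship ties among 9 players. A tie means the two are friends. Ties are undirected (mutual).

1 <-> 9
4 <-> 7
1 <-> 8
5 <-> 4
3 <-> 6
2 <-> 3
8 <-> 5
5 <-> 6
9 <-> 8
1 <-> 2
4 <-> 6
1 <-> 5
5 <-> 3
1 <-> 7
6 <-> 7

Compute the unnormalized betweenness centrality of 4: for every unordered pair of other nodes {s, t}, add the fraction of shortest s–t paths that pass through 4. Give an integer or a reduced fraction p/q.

1/3

Pairs whose geodesics pass through 4 — 7–5: 1/3.
All other pairs contribute 0.
Summing the contributions gives betweenness(4) = 1/3.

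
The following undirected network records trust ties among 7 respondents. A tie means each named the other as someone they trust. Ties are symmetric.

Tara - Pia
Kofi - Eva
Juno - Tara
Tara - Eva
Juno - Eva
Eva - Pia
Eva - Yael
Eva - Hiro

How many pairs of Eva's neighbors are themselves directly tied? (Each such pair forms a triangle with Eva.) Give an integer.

2

Eva's neighbors: Hiro, Juno, Kofi, Pia, Tara, and Yael.
Neighbor pairs that are themselves tied: Eva–Juno–Tara; Eva–Pia–Tara. Each forms one triangle with Eva, for 2 in total.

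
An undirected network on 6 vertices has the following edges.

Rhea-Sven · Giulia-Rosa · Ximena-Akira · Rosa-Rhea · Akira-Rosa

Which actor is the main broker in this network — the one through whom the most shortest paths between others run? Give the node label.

Unnormalized betweenness of each node: Akira:4, Giulia:0, Rhea:4, Rosa:8, Sven:0, Ximena:0.
Rosa has the largest value, 8, making it the main broker — the node through which the most shortest paths run.

Rosa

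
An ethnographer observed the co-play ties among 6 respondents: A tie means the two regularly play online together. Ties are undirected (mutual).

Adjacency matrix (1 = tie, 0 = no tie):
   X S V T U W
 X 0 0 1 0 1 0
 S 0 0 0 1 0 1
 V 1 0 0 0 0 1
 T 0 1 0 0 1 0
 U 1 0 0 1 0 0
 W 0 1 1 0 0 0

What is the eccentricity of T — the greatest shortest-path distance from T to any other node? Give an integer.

Distances from T: S:1, U:1, V:3, W:2, X:2.
The largest is 3 (to V), so the eccentricity of T is 3.

3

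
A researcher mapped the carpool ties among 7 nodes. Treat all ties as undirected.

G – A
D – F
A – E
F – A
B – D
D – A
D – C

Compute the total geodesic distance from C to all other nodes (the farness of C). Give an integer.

13

Distances from C: A:2, B:2, D:1, E:3, F:2, G:3.
Sum = 2 + 2 + 1 + 3 + 2 + 3 = 13.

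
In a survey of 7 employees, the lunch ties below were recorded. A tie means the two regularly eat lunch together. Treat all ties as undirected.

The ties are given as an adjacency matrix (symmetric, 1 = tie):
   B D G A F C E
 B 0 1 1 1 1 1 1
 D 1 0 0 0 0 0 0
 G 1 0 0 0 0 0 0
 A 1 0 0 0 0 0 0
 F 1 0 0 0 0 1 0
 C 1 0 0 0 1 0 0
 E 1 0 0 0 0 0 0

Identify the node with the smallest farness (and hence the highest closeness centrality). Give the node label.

Farness (sum of distances to all others) for each node — A:11, B:6, C:10, D:11, E:11, F:10, G:11.
The smallest farness is 6, for B, so B has the highest closeness.

B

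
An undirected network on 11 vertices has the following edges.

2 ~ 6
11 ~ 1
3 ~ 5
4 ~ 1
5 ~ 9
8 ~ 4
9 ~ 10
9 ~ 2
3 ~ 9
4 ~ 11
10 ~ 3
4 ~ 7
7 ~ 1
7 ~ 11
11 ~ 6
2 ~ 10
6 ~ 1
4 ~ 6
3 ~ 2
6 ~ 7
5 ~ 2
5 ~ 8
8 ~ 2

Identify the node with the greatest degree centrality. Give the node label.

Degrees — 1:4, 2:6, 3:4, 4:5, 5:4, 6:5, 7:4, 8:3, 9:4, 10:3, 11:4.
The maximum is 6, attained only by 2.

2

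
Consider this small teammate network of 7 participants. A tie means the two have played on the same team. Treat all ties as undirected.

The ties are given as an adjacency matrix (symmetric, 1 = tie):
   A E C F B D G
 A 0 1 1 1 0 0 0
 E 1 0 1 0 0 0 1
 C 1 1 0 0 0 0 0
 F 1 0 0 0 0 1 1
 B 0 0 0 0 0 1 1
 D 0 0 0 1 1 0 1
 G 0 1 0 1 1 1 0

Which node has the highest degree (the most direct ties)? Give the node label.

G

Degrees — A:3, B:2, C:2, D:3, E:3, F:3, G:4.
The maximum is 4, attained only by G.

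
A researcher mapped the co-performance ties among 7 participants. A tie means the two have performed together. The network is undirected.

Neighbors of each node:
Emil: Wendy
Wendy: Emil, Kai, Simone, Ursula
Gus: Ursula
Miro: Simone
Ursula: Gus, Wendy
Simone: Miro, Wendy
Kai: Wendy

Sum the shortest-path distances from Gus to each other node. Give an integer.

Distances from Gus: Emil:3, Kai:3, Miro:4, Simone:3, Ursula:1, Wendy:2.
Sum = 3 + 3 + 4 + 3 + 1 + 2 = 16.

16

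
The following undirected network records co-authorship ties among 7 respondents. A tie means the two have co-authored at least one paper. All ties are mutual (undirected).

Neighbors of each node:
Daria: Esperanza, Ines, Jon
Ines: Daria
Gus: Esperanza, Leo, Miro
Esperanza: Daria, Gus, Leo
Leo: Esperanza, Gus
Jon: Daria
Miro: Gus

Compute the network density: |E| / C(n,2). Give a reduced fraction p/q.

There are 7 edges and 7 nodes, so the maximum possible is C(7,2) = 21.
Density = 7/21 = 1/3.

1/3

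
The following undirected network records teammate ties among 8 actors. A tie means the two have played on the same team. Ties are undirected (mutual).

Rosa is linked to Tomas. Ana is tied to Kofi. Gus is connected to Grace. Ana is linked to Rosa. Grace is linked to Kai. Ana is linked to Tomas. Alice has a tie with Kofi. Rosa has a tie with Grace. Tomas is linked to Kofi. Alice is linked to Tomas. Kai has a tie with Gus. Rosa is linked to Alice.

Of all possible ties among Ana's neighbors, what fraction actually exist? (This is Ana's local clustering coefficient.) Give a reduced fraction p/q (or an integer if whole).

2/3

Ana's neighbors: Kofi, Rosa, and Tomas (k = 3).
Possible neighbor pairs: C(3,2) = 3. Edges among them: Kofi–Tomas, Rosa–Tomas → e = 2.
Clustering(Ana) = 2/3.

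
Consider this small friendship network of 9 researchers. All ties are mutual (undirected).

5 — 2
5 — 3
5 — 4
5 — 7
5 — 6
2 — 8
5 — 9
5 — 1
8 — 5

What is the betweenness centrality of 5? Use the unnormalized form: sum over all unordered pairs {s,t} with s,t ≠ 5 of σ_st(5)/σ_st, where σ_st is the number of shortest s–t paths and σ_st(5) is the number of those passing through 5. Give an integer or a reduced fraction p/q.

27

Pairs whose geodesics pass through 5 — 6–8: 1; 6–9: 1; 6–7: 1; 6–4: 1; 6–3: 1; 6–1: 1; 6–2: 1; 8–9: 1; 8–7: 1; 8–4: 1; 8–3: 1; 8–1: 1; 9–7: 1; 9–4: 1 … (+13 more pairs).
All other pairs contribute 0.
Summing the contributions gives betweenness(5) = 27.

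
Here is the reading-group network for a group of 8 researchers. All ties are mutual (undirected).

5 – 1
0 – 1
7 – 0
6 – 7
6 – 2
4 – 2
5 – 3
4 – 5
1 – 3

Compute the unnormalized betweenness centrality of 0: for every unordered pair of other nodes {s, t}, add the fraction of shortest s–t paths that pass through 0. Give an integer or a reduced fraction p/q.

9/2

Pairs whose geodesics pass through 0 — 6–1: 1; 6–3: 1/2; 7–1: 1; 7–3: 1; 7–5: 1.
All other pairs contribute 0.
Summing the contributions gives betweenness(0) = 9/2.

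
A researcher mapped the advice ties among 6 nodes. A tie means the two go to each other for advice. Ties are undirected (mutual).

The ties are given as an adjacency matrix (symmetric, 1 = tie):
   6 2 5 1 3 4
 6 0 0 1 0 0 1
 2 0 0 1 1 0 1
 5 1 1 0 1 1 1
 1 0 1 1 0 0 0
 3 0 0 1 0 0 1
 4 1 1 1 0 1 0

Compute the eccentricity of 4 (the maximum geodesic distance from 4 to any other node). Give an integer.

2

Distances from 4: 1:2, 2:1, 3:1, 5:1, 6:1.
The largest is 2 (to 1), so the eccentricity of 4 is 2.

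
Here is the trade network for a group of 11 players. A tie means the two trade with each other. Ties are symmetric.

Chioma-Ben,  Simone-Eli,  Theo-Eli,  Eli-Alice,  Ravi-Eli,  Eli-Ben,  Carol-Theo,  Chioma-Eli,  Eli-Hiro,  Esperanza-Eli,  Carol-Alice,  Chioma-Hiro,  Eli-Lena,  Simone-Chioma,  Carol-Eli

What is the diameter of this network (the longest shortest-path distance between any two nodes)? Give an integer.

Eccentricity of each node (its greatest distance to any other): Alice:2, Ben:2, Carol:2, Chioma:2, Eli:1, Esperanza:2, Hiro:2, Lena:2, Ravi:2, Simone:2, Theo:2.
The maximum eccentricity is 2, realized for instance by the pair Esperanza–Ben via Esperanza – Eli – Ben. So the diameter is 2.

2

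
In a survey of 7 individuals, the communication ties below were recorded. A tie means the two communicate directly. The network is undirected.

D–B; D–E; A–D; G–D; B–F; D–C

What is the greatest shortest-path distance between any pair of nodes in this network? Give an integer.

3

Eccentricity of each node (its greatest distance to any other): A:3, B:2, C:3, D:2, E:3, F:3, G:3.
The maximum eccentricity is 3, realized for instance by the pair F–G via F – B – D – G. So the diameter is 3.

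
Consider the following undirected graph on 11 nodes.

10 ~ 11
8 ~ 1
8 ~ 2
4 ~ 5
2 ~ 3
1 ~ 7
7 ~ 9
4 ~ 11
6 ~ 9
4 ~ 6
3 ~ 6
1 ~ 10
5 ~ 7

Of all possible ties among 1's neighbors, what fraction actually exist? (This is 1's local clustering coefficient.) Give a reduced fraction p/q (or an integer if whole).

1's neighbors: 7, 8, and 10 (k = 3).
Possible neighbor pairs: C(3,2) = 3. Edges among them: none → e = 0.
Clustering(1) = 0/3 = 0.

0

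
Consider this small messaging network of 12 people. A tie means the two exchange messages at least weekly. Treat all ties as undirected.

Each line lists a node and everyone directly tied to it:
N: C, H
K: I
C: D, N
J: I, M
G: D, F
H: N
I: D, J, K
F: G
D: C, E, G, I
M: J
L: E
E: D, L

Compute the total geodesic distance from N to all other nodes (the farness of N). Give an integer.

Distances from N: C:1, D:2, E:3, F:4, G:3, H:1, I:3, J:4, K:4, L:4, M:5.
Sum = 1 + 2 + 3 + 4 + 3 + 1 + 3 + 4 + 4 + 4 + 5 = 34.

34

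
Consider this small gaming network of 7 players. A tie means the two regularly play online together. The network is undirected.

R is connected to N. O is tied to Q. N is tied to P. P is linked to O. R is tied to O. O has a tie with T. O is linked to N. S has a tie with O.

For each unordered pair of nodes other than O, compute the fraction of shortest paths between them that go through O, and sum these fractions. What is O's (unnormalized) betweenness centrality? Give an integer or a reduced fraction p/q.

25/2

Pairs whose geodesics pass through O — S–N: 1; S–R: 1; S–T: 1; S–Q: 1; S–P: 1; N–T: 1; N–Q: 1; R–T: 1; R–Q: 1; R–P: 1/2; T–Q: 1; T–P: 1; Q–P: 1.
All other pairs contribute 0.
Summing the contributions gives betweenness(O) = 25/2.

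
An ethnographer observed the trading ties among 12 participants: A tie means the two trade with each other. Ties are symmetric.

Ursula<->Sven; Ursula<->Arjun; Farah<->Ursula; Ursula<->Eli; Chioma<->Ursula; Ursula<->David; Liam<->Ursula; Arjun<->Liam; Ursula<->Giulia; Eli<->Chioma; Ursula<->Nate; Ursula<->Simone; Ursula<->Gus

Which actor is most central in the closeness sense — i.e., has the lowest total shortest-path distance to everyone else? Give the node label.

Farness (sum of distances to all others) for each node — Arjun:20, Chioma:20, David:21, Eli:20, Farah:21, Giulia:21, Gus:21, Liam:20, Nate:21, Simone:21, Sven:21, Ursula:11.
The smallest farness is 11, for Ursula, so Ursula has the highest closeness.

Ursula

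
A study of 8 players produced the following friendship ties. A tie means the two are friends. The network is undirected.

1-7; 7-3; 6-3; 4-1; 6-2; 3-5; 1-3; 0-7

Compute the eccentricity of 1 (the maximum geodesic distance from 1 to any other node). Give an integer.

3

Distances from 1: 0:2, 2:3, 3:1, 4:1, 5:2, 6:2, 7:1.
The largest is 3 (to 2), so the eccentricity of 1 is 3.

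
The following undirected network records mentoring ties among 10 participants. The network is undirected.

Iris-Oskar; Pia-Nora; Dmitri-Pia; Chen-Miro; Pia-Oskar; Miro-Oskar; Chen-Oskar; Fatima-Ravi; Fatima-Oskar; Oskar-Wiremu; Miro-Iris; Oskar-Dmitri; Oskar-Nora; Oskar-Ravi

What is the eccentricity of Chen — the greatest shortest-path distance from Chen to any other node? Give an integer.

2

Distances from Chen: Dmitri:2, Fatima:2, Iris:2, Miro:1, Nora:2, Oskar:1, Pia:2, Ravi:2, Wiremu:2.
The largest is 2 (to Fatima, Nora, Iris, Pia, Wiremu, Ravi, and Dmitri), so the eccentricity of Chen is 2.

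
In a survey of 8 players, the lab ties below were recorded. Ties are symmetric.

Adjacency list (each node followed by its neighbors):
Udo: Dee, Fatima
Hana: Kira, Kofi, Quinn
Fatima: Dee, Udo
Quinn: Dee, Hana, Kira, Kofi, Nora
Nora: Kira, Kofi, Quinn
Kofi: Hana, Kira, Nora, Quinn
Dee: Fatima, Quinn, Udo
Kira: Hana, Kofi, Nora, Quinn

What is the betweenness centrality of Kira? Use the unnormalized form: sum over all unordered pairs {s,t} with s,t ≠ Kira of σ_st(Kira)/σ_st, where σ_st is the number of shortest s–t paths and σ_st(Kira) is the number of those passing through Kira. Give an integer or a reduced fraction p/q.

Pairs whose geodesics pass through Kira — Hana–Nora: 1/3.
All other pairs contribute 0.
Summing the contributions gives betweenness(Kira) = 1/3.

1/3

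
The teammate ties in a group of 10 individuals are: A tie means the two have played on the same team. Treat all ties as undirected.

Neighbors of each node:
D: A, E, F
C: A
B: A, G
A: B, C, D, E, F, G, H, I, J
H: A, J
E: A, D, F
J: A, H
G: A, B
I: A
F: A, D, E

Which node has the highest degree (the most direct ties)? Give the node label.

A

Degrees — A:9, B:2, C:1, D:3, E:3, F:3, G:2, H:2, I:1, J:2.
The maximum is 9, attained only by A.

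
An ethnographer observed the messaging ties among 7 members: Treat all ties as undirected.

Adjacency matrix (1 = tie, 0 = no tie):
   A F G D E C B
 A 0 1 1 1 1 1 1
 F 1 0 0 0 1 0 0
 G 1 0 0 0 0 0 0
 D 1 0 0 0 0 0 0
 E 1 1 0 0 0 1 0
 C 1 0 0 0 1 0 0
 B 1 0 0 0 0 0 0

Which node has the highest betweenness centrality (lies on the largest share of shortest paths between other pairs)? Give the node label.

A

Unnormalized betweenness of each node: A:25/2, B:0, C:0, D:0, E:1/2, F:0, G:0.
A has the largest value, 25/2, making it the main broker — the node through which the most shortest paths run.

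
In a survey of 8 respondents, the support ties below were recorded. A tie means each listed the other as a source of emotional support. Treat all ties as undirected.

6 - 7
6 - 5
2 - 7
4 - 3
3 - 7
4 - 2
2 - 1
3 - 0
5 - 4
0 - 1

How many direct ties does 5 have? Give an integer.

2

5 is directly tied to 4 and 6. That is 2 neighbors, so the degree of 5 is 2.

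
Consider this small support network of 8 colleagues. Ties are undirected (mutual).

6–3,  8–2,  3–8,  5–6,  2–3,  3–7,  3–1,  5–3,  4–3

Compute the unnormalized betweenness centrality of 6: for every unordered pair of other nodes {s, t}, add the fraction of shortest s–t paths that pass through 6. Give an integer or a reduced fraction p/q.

0

No shortest path between any pair of other nodes passes through 6.
Summing the contributions gives betweenness(6) = 0.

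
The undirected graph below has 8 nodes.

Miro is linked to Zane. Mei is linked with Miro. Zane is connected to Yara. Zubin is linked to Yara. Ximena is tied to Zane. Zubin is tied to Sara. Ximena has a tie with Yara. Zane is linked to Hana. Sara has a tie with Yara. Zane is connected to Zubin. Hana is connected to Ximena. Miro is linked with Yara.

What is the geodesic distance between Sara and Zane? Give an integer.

One shortest route is Sara – Yara – Zane, which uses 2 edges, and Sara and Zane are not directly tied, so nothing shorter exists. So d(Sara,Zane) = 2.

2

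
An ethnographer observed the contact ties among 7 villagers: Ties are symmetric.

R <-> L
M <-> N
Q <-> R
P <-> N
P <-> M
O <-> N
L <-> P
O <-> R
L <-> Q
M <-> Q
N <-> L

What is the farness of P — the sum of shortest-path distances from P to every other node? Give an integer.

Distances from P: L:1, M:1, N:1, O:2, Q:2, R:2.
Sum = 1 + 1 + 1 + 2 + 2 + 2 = 9.

9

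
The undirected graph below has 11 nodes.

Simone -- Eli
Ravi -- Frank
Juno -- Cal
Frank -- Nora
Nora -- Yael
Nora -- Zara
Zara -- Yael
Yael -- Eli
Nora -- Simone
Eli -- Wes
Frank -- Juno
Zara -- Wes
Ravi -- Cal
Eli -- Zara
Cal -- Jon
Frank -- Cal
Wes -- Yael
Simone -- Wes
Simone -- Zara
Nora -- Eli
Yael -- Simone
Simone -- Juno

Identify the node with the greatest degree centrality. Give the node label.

Degrees — Cal:4, Eli:5, Frank:4, Jon:1, Juno:3, Nora:5, Ravi:2, Simone:6, Wes:4, Yael:5, Zara:5.
The maximum is 6, attained only by Simone.

Simone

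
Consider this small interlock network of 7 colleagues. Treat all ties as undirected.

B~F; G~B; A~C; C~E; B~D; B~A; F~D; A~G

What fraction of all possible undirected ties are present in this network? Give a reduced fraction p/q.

There are 8 edges and 7 nodes, so the maximum possible is C(7,2) = 21.
Density = 8/21.

8/21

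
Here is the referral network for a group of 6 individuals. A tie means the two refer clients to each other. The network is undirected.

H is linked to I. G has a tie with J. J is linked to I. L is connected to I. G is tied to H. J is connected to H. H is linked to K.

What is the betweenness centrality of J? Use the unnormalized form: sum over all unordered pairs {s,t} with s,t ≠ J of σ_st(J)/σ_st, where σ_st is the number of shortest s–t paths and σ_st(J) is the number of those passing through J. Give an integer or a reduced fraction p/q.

1

Pairs whose geodesics pass through J — I–G: 1/2; L–G: 1/2.
All other pairs contribute 0.
Summing the contributions gives betweenness(J) = 1.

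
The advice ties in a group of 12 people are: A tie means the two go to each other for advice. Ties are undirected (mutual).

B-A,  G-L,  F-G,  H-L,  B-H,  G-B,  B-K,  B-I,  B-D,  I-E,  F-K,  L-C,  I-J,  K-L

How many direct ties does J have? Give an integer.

1

J is directly tied to I. That is 1 neighbor, so the degree of J is 1.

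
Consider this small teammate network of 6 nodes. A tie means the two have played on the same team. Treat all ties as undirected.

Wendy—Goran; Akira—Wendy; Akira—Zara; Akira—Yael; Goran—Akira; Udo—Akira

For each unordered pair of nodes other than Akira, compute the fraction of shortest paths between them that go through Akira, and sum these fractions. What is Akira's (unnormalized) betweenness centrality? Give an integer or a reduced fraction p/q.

Pairs whose geodesics pass through Akira — Wendy–Udo: 1; Wendy–Yael: 1; Wendy–Zara: 1; Udo–Yael: 1; Udo–Zara: 1; Udo–Goran: 1; Yael–Zara: 1; Yael–Goran: 1; Zara–Goran: 1.
All other pairs contribute 0.
Summing the contributions gives betweenness(Akira) = 9.

9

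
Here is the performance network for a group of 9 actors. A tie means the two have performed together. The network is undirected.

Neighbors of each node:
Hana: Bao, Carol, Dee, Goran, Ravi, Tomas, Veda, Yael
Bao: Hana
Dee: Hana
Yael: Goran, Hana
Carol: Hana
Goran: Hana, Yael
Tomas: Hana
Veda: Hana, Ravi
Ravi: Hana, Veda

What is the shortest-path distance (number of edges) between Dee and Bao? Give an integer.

2

One shortest route is Dee – Hana – Bao, which uses 2 edges, and Dee and Bao are not directly tied, so nothing shorter exists. So d(Dee,Bao) = 2.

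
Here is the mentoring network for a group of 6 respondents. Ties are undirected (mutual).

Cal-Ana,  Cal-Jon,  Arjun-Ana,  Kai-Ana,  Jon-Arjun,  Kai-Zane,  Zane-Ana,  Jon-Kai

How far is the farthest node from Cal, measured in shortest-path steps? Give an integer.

2

Distances from Cal: Ana:1, Arjun:2, Jon:1, Kai:2, Zane:2.
The largest is 2 (to Arjun, Kai, and Zane), so the eccentricity of Cal is 2.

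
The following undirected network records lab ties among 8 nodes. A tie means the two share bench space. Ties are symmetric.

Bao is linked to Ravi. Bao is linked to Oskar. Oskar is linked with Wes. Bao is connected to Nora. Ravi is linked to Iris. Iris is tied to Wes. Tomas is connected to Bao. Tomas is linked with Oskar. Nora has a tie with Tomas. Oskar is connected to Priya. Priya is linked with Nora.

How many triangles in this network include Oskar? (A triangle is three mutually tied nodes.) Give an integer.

1

Oskar's neighbors: Bao, Priya, Tomas, and Wes.
Neighbor pairs that are themselves tied: Oskar–Bao–Tomas. Each forms one triangle with Oskar, for 1 in total.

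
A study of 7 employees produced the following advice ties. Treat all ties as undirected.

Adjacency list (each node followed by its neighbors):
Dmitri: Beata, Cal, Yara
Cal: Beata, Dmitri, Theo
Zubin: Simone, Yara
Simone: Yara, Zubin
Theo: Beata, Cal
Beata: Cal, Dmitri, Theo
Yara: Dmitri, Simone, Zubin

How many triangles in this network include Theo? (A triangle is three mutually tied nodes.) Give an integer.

Theo's neighbors: Beata and Cal.
Neighbor pairs that are themselves tied: Theo–Beata–Cal. Each forms one triangle with Theo, for 1 in total.

1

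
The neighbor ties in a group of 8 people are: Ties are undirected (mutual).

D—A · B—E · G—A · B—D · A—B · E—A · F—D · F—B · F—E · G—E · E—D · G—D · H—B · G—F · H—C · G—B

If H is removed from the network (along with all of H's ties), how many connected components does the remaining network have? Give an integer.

2

Without H, the remaining ties split the others into: {A, B, D, E, F, G}; {C}.
That's 2 separate components.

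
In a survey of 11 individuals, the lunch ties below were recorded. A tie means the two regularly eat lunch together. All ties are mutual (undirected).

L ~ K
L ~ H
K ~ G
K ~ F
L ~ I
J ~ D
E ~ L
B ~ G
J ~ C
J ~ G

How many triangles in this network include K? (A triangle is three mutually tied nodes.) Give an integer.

0

K's neighbors are F, G, and L, but none of them are tied to each other, so no triangle contains K.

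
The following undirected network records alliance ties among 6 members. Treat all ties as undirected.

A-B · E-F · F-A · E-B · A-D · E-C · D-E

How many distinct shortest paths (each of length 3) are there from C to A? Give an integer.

3

The shortest distance is 3. The length-3 paths are: C–E–B–A; C–E–D–A; C–E–F–A.
That gives 3 distinct shortest paths.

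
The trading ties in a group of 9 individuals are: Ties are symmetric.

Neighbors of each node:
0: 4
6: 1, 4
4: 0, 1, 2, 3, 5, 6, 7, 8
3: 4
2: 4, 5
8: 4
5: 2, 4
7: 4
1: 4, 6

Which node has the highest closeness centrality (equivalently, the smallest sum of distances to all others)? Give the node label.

Farness (sum of distances to all others) for each node — 0:15, 1:14, 2:14, 3:15, 4:8, 5:14, 6:14, 7:15, 8:15.
The smallest farness is 8, for 4, so 4 has the highest closeness.

4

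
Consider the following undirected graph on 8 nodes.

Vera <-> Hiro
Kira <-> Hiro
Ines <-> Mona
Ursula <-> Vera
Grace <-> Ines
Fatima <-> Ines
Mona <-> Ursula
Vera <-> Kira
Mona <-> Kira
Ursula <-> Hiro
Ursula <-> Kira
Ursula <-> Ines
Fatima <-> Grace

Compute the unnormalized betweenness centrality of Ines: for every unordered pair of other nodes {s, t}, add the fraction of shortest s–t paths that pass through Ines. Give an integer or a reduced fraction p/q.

Pairs whose geodesics pass through Ines — Fatima–Hiro: 1; Fatima–Kira: 2/2; Fatima–Vera: 1; Fatima–Mona: 1; Fatima–Ursula: 1; Grace–Hiro: 1; Grace–Kira: 2/2; Grace–Vera: 1; Grace–Mona: 1; Grace–Ursula: 1.
All other pairs contribute 0.
Summing the contributions gives betweenness(Ines) = 10.

10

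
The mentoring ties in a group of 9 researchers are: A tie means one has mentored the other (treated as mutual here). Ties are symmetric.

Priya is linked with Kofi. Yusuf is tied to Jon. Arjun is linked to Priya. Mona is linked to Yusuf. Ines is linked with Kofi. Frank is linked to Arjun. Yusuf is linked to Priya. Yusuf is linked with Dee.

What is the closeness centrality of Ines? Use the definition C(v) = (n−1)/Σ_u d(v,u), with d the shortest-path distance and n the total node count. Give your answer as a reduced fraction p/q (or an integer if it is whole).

8/25

Distances from Ines: Arjun:3, Dee:4, Frank:4, Jon:4, Kofi:1, Mona:4, Priya:2, Yusuf:3. Sum = 25.
n = 9, so closeness = 8/25.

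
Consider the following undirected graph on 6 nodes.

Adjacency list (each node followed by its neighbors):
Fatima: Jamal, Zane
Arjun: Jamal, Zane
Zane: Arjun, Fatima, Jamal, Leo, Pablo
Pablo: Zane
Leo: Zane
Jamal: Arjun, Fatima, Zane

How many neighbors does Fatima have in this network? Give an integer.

2

Fatima is directly tied to Jamal and Zane. That is 2 neighbors, so the degree of Fatima is 2.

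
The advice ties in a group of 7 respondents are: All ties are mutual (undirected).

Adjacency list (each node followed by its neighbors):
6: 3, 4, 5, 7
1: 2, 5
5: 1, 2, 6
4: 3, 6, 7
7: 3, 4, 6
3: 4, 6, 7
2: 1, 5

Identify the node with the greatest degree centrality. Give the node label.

6

Degrees — 1:2, 2:2, 3:3, 4:3, 5:3, 6:4, 7:3.
The maximum is 4, attained only by 6.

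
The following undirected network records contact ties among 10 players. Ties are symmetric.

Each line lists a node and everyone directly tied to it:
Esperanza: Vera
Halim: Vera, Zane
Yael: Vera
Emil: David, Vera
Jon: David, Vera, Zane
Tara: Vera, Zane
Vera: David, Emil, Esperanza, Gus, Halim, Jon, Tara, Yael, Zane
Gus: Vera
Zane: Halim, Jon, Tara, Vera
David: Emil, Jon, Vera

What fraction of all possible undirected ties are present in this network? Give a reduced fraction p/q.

There are 14 edges and 10 nodes, so the maximum possible is C(10,2) = 45.
Density = 14/45.

14/45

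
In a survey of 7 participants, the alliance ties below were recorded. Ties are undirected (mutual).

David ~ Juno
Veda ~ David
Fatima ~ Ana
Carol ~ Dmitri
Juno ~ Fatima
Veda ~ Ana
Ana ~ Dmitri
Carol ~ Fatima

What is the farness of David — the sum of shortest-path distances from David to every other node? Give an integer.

Distances from David: Ana:2, Carol:3, Dmitri:3, Fatima:2, Juno:1, Veda:1.
Sum = 2 + 3 + 3 + 2 + 1 + 1 = 12.

12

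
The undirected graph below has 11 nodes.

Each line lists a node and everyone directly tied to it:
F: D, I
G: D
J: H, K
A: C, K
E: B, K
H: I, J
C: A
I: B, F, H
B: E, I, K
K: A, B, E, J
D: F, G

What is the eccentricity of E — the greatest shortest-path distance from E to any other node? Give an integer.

5

Distances from E: A:2, B:1, C:3, D:4, F:3, G:5, H:3, I:2, J:2, K:1.
The largest is 5 (to G), so the eccentricity of E is 5.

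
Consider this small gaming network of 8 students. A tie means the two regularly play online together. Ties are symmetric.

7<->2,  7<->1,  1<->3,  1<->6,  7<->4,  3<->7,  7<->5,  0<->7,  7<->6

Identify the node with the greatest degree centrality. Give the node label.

Degrees — 0:1, 1:3, 2:1, 3:2, 4:1, 5:1, 6:2, 7:7.
The maximum is 7, attained only by 7.

7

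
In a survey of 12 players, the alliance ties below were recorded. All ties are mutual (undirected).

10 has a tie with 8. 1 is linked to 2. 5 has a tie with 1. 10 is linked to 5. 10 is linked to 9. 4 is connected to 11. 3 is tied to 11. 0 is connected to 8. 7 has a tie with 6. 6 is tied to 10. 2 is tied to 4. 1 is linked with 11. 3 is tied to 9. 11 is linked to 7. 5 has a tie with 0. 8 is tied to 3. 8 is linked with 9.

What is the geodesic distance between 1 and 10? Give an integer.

2

One shortest route is 1 – 5 – 10, which uses 2 edges, and 1 and 10 are not directly tied, so nothing shorter exists. So d(1,10) = 2.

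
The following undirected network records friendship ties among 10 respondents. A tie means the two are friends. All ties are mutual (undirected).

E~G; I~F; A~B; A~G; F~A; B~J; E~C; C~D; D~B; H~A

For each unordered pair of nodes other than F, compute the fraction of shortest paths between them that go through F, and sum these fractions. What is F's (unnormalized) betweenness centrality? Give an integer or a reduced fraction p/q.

8

Pairs whose geodesics pass through F — J–I: 1; E–I: 1; H–I: 1; A–I: 1; D–I: 1; B–I: 1; I–G: 1; I–C: 2/2.
All other pairs contribute 0.
Summing the contributions gives betweenness(F) = 8.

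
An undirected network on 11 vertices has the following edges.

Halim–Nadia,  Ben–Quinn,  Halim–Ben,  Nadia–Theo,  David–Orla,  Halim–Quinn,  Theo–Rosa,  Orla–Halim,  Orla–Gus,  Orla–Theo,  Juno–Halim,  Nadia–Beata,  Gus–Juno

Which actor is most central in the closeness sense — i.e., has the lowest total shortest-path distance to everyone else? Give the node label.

Halim

Farness (sum of distances to all others) for each node — Beata:28, Ben:24, David:26, Gus:24, Halim:16, Juno:23, Nadia:19, Orla:17, Quinn:24, Rosa:29, Theo:20.
The smallest farness is 16, for Halim, so Halim has the highest closeness.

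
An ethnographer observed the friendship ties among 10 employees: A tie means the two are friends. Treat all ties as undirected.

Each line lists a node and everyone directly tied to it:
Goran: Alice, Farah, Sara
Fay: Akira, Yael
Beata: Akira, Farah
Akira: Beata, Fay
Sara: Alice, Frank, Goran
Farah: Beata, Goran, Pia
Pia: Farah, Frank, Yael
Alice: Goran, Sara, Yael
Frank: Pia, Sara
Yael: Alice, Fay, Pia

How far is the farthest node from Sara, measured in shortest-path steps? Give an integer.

Distances from Sara: Akira:4, Alice:1, Beata:3, Farah:2, Fay:3, Frank:1, Goran:1, Pia:2, Yael:2.
The largest is 4 (to Akira), so the eccentricity of Sara is 4.

4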